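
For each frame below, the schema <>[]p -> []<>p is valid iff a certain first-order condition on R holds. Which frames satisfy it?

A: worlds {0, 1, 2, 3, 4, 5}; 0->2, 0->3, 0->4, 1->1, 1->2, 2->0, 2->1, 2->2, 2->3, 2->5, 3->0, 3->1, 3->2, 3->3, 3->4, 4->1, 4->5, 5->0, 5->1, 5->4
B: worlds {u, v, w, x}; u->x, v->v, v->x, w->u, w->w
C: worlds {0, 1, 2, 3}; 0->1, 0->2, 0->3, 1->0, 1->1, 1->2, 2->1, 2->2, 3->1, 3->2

This is the axiom for convergence; its first-order frame correspondent is forall x forall y forall z (Rxy & Rxz -> exists w (Ryw & Rzw)).
A: fails — R34 and R30 but 4 and 0 have no common successor.
B: fails — Rux and Rux but x and x have no common successor.
C: holds.
Valid on: C.

C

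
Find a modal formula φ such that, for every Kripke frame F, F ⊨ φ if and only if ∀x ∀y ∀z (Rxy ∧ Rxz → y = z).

◇s → □s

A defining formula is ◇s → □s (the CD axiom).
Suppose ◇s→□s is valid. Take Rxy, Rxz and set V(s)={y}. Then ◇s at x, so □s at x, so s at z, i.e. z=y.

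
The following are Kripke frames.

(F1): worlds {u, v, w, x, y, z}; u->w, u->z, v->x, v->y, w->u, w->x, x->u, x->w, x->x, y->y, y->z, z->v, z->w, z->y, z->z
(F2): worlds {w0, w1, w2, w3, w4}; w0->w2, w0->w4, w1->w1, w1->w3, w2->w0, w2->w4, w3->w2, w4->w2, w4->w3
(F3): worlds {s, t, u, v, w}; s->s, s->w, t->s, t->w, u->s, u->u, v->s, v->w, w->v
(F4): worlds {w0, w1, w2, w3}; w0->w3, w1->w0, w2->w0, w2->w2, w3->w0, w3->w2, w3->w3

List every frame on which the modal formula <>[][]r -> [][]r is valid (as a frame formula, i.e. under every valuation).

Frame correspondent (Sahlqvist): forall x forall y forall z ((xRy & x R^2 z) -> exists w (y R^2 w & z = w)) — i.e. a generalized confluence (Geach) condition.
(F1): fails — uRw, uR²v but no t with wR²t and v=t.
(F2): fails — w0Rw2, w0R²w0 but no w with w2R²w and w0=w.
(F3): fails — sRw, sR²v but no w* with wR²w* and v=w*.
(F4): holds.

(F4)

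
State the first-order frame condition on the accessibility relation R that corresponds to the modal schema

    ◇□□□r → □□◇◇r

This is a Sahlqvist (Geach-type) schema ◇^1□^3r → □^2◇^2r.
Minimal-valuation argument: fix x; take any y with xR^1y and any z with xR^2z. Set V(r) to the set of worlds R-reachable from y in exactly 3 steps. Then □^3r holds at y, so the antecedent holds at x; validity forces ◇^2r at z, giving a w with zR^2w and yR^3w.
First-order correspondent: ∀x ∀y ∀z ((xRy ∧ xR²z) → ∃w (yR³w ∧ zR²w)).

∀x ∀y ∀z ((xRy ∧ xR²z) → ∃w (yR³w ∧ zR²w))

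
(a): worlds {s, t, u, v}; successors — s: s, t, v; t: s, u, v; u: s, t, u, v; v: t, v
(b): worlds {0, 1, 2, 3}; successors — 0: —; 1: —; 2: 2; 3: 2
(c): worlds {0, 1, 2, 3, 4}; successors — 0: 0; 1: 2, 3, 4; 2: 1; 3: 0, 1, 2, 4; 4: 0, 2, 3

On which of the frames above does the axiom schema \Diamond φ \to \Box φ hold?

(b)

This is the axiom for partial functionality; its first-order frame correspondent is \forall x \forall y \forall z (Rxy \wedge Rxz \to y = z).
(a): fails — s sees both s and t.
(b): holds.
(c): fails — 1 sees both 2 and 3.
Valid on: (b).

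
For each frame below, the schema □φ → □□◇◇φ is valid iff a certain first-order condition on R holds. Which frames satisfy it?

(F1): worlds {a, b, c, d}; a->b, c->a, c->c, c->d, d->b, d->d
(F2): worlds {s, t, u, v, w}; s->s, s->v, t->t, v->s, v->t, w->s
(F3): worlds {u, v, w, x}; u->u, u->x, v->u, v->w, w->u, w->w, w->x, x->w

(F3)

Frame correspondent (Sahlqvist): ∀x ∀z (xR²z → ∃w (xRw ∧ zR²w)) — i.e. a generalized confluence (Geach) condition.
(F1): fails — cR²a but no w with cRw and aR²w.
(F2): fails — sR²t but no w* with sRw* and tR²w*.
(F3): holds.
Valid on: (F3).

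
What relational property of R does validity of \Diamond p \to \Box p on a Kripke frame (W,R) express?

This schema is the CD axiom.
Its frame correspondent is partial functionality — \forall x \forall y \forall z (Rxy \wedge Rxz \to y = z).

partial functionality: \forall x \forall y \forall z (Rxy \wedge Rxz \to y = z)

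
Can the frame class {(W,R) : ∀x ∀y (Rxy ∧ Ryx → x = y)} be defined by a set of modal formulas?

No

Modal frame validity is preserved under surjective bounded morphisms.
The 4-cycle (worlds 0,1,2,3 with 0→1→2→3→0) is antisymmetric. Sending even-indexed worlds to a and odd-indexed worlds to b is a surjective bounded morphism onto the two-world frame with a↔b, which is not antisymmetric.
So no modal formula (or set of formulas) defines exactly the antisymmetric frames.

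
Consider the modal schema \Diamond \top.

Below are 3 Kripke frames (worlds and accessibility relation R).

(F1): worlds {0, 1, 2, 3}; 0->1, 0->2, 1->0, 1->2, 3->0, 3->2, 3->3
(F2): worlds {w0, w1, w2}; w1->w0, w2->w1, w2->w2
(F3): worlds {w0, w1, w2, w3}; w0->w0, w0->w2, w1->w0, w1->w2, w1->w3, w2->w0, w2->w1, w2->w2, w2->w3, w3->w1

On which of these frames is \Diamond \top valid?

This is the axiom for seriality; its first-order frame correspondent is \forall x \exists y Rxy.
(F1): fails — world 2 has no successor.
(F2): fails — world w0 has no successor.
(F3): holds.
Valid on: (F3).

(F3)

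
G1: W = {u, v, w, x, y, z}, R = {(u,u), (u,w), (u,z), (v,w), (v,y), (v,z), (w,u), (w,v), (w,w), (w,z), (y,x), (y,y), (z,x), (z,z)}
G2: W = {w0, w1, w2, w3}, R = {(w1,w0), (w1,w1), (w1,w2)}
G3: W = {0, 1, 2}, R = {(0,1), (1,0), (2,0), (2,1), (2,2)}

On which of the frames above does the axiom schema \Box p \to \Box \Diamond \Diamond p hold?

G3

Frame correspondent (Sahlqvist): \forall x \forall z (xRz \to \exists w (xRw \wedge z R^2 w)) — i.e. a generalized confluence (Geach) condition.
G1: fails — yRx but no t with yRt and xR²t.
G2: fails — w1Rw0 but no w with w1Rw and w0R²w.
G3: holds.
Valid on: G3.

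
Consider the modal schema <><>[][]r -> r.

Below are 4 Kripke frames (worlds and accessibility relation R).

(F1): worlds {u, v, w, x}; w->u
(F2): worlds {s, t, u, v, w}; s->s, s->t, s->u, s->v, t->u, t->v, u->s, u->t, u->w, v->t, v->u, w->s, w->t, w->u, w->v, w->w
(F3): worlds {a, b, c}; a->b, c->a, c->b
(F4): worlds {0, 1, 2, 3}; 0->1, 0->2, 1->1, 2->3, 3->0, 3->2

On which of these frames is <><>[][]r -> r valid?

(F1)

The schema corresponds to a generalized confluence (Geach) condition: forall x forall y (x R^2 y -> exists w (y R^2 w & x = w)).
(F1): condition met.
(F2): fails — vR²t but no w* with tR²w* and v=w*.
(F3): fails — cR²b but no w with bR²w and c=w.
(F4): fails — 0R²1 but no w with 1R²w and 0=w.
Valid on: (F1).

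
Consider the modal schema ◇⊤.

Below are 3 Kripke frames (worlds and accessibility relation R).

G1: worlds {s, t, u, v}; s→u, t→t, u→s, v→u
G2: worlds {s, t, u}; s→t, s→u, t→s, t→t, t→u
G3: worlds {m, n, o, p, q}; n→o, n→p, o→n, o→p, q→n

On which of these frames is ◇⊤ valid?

G1

The schema corresponds to seriality: ∀x ∃y Rxy.
G1: condition met.
G2: fails — world u has no successor.
G3: fails — world m has no successor.
Valid on: G1.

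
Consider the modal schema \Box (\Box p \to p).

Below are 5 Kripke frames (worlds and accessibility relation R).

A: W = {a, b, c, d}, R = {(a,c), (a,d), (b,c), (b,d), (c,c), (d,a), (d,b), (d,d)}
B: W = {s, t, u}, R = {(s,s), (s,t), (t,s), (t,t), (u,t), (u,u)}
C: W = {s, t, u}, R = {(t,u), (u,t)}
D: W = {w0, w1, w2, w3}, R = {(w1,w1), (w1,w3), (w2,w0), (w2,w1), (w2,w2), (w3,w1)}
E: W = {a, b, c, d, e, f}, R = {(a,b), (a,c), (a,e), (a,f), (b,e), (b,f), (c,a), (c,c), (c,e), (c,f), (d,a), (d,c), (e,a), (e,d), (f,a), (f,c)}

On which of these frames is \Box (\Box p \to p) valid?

B

This is the axiom for shift-reflexivity; its first-order frame correspondent is \forall x \forall y (Rxy \to Ryy).
A: fails — Rdb but not Rbb.
B: satisfies the condition.
C: fails — Rtu but not Ruu.
D: fails — Rw1w3 but not Rw3w3.
E: fails — Rcf but not Rff.
Valid on: B.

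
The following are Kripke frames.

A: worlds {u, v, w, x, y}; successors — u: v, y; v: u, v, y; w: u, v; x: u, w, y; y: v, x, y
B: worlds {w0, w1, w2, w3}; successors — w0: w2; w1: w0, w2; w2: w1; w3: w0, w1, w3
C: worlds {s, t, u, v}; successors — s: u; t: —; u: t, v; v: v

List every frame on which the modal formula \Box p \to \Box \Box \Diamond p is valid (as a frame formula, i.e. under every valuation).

This is the axiom for a generalized confluence (Geach) condition; its first-order frame correspondent is \forall x \forall z (x R^2 z \to \exists w (xRw \wedge zRw)).
A: satisfies the condition.
B: fails — w1R²w2 but no w with w1Rw and w2Rw.
C: fails — sR²t but no w with sRw and tRw.

A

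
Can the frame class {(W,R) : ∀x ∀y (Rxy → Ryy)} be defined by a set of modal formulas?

Yes, by □(□q → q)

Yes: it is shift-reflexivity, defined by the T□ schema □(□q → q).
Suppose □(□q→q) is valid. Take Rxy and set V(q)={w : Ryw}. Then at y, □q holds; since □(□q→q) at x, □q→q at y, so q at y, i.e. Ryy.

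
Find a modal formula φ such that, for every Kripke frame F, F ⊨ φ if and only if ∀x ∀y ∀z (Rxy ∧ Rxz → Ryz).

◇q → □◇q

This is the Euclidean property; the standard corresponding axiom is 5: ◇q → □◇q.
Suppose ◇q→□◇q is valid. Take Rxy, Rxz and set V(q)={y}. Then ◇q at x, so □◇q at x, so ◇q at z, so some w with Rzw has q; w=y, i.e. Rzy. By symmetry of the argument, Ryz.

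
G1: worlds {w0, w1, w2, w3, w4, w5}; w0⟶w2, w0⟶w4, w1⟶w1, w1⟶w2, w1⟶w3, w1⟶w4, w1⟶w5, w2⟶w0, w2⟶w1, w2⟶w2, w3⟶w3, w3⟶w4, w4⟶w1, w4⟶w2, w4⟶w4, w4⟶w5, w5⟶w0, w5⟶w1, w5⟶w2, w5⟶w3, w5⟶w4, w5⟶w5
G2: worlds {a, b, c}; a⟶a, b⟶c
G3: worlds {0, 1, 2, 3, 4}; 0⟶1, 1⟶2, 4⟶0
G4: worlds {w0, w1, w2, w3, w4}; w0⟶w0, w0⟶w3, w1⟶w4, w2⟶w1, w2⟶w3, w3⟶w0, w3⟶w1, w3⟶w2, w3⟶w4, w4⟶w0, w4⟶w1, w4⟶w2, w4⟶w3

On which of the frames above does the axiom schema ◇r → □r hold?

Frame correspondent (Sahlqvist): ∀x ∀y ∀z (Rxy ∧ Rxz → y = z) — i.e. partial functionality.
G1: fails — w0 sees both w2 and w4.
G2: ✓.
G3: ✓.
G4: fails — w0 sees both w0 and w3.

G2, G3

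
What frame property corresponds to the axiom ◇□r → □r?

The Euclidean property

This is frame-equivalent to ◇r → □◇r (substitute ¬r for r and contrapose).
Suppose ◇r→□◇r is valid. Take Rxy, Rxz and set V(r)={y}. Then ◇r at x, so □◇r at x, so ◇r at z, so some w with Rzw has r; w=y, i.e. Rzy. By symmetry of the argument, Ryz.
The converse is a direct semantic check.
Frame condition: ∀x ∀y ∀z (Rxy ∧ Rxz → Ryz).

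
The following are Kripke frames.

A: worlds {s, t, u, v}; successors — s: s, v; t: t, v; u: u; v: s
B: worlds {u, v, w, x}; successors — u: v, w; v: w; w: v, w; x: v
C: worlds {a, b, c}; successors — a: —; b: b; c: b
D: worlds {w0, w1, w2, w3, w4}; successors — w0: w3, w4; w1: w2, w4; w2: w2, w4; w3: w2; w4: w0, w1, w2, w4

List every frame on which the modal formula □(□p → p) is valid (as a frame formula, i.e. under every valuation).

C

Frame correspondent (Sahlqvist): ∀x ∀y (Rxy → Ryy) — i.e. shift-reflexivity.
A: fails — Rtv but not Rvv.
B: fails — Ruv but not Rvv.
C: ✓.
D: fails — Rw4w1 but not Rw1w1.
Valid on: C.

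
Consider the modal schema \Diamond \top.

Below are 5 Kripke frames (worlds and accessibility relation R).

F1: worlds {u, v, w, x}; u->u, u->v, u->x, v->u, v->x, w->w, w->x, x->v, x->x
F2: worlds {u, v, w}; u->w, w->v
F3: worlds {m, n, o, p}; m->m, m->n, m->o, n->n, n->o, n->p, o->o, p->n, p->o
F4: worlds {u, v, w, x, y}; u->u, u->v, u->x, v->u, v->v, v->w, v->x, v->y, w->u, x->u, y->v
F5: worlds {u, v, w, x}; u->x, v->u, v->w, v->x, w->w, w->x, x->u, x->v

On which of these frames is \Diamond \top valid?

This is the axiom for seriality; its first-order frame correspondent is \forall x \exists y Rxy.
F1: condition met.
F2: fails — world v has no successor.
F3: condition met.
F4: condition met.
F5: condition met.

F1, F3, F4, F5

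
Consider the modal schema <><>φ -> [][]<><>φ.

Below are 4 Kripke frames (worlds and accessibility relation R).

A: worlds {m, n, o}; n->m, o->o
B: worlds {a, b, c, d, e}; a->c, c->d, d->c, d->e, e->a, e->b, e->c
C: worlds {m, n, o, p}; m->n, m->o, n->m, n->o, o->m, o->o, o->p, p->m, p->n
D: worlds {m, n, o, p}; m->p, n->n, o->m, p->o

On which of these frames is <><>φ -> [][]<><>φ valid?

Frame correspondent (Sahlqvist): forall x forall y forall z ((x R^2 y & x R^2 z) -> exists w (y = w & z R^2 w)) — i.e. a generalized confluence (Geach) condition.
A: ✓.
B: fails — cR²e, cR²e but no w with e=w and eR²w.
C: fails — mR²p, mR²p but no w with p=w and pR²w.
D: fails — mR²o, mR²o but no w with o=w and oR²w.

A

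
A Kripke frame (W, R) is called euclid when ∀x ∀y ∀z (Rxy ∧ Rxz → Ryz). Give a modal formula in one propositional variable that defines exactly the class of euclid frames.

◇r → □◇r

The condition is the Euclidean property. The 5 schema ◇r → □◇r defines it.
Suppose ◇r→□◇r is valid. Take Rxy, Rxz and set V(r)={y}. Then ◇r at x, so □◇r at x, so ◇r at z, so some w with Rzw has r; w=y, i.e. Rzy. By symmetry of the argument, Ryz.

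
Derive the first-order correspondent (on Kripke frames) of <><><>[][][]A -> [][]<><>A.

forall x forall y forall z ((x R^3 y & x R^2 z) -> exists w (y R^3 w & z R^2 w))

This is a Sahlqvist (Geach-type) schema ◇^3□^3A → □^2◇^2A.
Minimal-valuation argument: fix x; take any y with xR^3y and any z with xR^2z. Set V(A) to the set of worlds R-reachable from y in exactly 3 steps. Then □^3A holds at y, so the antecedent holds at x; validity forces ◇^2A at z, giving a w with zR^2w and yR^3w.
First-order correspondent: forall x forall y forall z ((x R^3 y & x R^2 z) -> exists w (y R^3 w & z R^2 w)).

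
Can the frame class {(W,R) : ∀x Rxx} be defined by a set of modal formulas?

Yes — defined by □p → p

This is a Sahlqvist condition; the T axiom □p → p defines it.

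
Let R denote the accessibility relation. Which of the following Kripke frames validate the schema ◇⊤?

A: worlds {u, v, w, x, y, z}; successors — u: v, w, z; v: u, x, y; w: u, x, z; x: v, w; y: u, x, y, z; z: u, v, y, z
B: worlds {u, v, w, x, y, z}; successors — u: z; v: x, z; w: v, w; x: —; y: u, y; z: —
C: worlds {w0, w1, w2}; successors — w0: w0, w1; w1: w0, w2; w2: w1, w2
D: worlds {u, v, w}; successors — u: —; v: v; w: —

A, C

The schema corresponds to seriality: ∀x ∃y Rxy.
A: condition met.
B: fails — world x has no successor.
C: condition met.
D: fails — world u has no successor.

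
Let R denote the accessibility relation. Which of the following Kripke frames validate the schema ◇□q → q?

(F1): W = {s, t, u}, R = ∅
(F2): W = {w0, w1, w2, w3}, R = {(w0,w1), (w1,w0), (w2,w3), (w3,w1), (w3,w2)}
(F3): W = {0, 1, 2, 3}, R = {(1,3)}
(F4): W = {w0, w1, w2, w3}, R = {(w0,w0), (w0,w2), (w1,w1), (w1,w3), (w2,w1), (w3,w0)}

(F1)

This is the axiom for symmetry; its first-order frame correspondent is ∀x ∀y (Rxy → Ryx).
(F1): holds.
(F2): fails — Rw3w1 but not Rw1w3.
(F3): fails — R13 but not R31.
(F4): fails — Rw1w3 but not Rw3w1.
Valid on: (F1).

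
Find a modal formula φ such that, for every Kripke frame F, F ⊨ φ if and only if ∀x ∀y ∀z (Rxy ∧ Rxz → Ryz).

◇q → □◇q

A defining formula is ◇q → □◇q (the 5 axiom).
Suppose ◇q→□◇q is valid. Take Rxy, Rxz and set V(q)={y}. Then ◇q at x, so □◇q at x, so ◇q at z, so some w with Rzw has q; w=y, i.e. Rzy. By symmetry of the argument, Ryz.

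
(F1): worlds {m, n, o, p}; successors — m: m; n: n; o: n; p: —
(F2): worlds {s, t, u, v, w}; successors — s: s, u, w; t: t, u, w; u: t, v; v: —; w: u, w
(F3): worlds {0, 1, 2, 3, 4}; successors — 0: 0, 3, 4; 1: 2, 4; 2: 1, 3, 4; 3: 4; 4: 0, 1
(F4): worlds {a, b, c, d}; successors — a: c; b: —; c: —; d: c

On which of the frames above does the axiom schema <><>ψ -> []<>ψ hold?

(F1), (F4)

The schema corresponds to a generalized confluence (Geach) condition: forall x forall y forall z ((x R^2 y & xRz) -> exists w (y = w & zRw)).
(F1): holds.
(F2): fails — sR²s, sRu but no w* with s=w* and uRw*.
(F3): fails — 0R²0, 0R3 but no w with 0=w and 3Rw.
(F4): holds.
Valid on: (F1), (F4).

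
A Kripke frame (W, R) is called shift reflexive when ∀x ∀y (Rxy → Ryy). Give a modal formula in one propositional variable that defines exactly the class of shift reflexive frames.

A defining formula is □(□ψ → ψ) (the T□ axiom).
Suppose □(□ψ→ψ) is valid. Take Rxy and set V(ψ)={w : Ryw}. Then at y, □ψ holds; since □(□ψ→ψ) at x, □ψ→ψ at y, so ψ at y, i.e. Ryy.

□(□ψ → ψ)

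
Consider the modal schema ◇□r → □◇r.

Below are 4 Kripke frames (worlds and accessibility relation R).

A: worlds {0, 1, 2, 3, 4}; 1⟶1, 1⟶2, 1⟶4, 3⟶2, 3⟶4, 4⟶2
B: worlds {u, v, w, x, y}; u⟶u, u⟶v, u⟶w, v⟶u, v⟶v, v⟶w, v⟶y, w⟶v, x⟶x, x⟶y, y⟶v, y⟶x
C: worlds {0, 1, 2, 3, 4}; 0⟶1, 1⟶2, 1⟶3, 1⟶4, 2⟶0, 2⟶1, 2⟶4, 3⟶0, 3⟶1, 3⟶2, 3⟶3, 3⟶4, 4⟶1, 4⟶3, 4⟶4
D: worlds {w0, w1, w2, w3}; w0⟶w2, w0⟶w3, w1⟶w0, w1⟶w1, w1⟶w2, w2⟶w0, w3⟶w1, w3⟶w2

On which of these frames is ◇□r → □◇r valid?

B

The schema corresponds to convergence: ∀x ∀y ∀z (Rxy ∧ Rxz → ∃w (Ryw ∧ Rzw)).
A: fails — R12 and R12 but 2 and 2 have no common successor.
B: condition met.
C: fails — R20 and R21 but 0 and 1 have no common successor.
D: fails — Rw0w2 and Rw0w3 but w2 and w3 have no common successor.
Valid on: B.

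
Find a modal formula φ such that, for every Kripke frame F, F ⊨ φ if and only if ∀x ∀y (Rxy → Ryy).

□(□p → p)

This is shift-reflexivity; the standard corresponding axiom is T□: □(□p → p).
Suppose □(□p→p) is valid. Take Rxy and set V(p)={w : Ryw}. Then at y, □p holds; since □(□p→p) at x, □p→p at y, so p at y, i.e. Ryy.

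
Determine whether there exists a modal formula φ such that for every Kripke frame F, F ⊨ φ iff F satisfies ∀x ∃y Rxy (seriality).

Yes, by □q → ◇q

This is a Sahlqvist condition; the D axiom □q → ◇q defines it.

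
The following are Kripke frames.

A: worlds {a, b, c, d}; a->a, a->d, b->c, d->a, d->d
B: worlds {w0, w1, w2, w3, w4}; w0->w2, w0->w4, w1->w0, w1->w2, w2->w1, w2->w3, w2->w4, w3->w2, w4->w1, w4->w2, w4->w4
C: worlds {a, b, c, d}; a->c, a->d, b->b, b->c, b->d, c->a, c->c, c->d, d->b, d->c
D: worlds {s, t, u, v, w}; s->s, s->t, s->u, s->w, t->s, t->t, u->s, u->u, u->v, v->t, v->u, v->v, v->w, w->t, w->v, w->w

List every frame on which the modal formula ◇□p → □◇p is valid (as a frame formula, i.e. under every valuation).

This is the axiom for convergence; its first-order frame correspondent is ∀x ∀y ∀z (Rxy ∧ Rxz → ∃w (Ryw ∧ Rzw)).
A: fails — Rbc and Rbc but c and c have no common successor.
B: fails — Rw4w1 and Rw4w2 but w1 and w2 have no common successor.
C: ✓.
D: ✓.

C, D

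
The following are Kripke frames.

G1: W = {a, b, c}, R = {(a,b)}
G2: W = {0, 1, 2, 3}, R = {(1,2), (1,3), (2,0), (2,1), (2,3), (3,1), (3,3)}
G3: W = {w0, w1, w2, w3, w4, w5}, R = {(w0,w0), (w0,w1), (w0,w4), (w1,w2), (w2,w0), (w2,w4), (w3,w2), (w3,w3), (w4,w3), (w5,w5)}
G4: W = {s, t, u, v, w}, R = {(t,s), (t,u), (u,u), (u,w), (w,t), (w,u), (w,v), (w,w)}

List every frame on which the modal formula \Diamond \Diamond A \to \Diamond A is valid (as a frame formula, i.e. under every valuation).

G1

This is the axiom for transitivity; its first-order frame correspondent is \forall x \forall y \forall z (Rxy \wedge Ryz \to Rxz).
G1: holds.
G2: fails — R31 and R12 but not R32.
G3: fails — Rw1w2 and Rw2w4 but not Rw1w4.
G4: fails — Rwt and Rts but not Rws.
Valid on: G1.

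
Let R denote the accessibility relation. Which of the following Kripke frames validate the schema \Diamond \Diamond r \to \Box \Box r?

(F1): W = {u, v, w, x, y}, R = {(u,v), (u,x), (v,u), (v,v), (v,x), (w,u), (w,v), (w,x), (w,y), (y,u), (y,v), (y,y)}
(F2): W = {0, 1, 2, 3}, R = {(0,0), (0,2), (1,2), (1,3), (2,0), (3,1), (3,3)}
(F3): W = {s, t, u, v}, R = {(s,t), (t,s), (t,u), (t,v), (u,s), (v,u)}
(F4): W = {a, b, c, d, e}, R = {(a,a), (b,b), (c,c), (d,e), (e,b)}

(F4)

Frame correspondent (Sahlqvist): \forall x \forall y \forall z ((x R^2 y \wedge x R^2 z) \to \exists w (y = w \wedge z = w)) — i.e. a generalized confluence (Geach) condition.
(F1): fails — uR²u, uR²v but u ≠ v.
(F2): fails — 0R²0, 0R²2 but 0 ≠ 2.
(F3): fails — sR²s, sR²u but s ≠ u.
(F4): ✓.
Valid on: (F4).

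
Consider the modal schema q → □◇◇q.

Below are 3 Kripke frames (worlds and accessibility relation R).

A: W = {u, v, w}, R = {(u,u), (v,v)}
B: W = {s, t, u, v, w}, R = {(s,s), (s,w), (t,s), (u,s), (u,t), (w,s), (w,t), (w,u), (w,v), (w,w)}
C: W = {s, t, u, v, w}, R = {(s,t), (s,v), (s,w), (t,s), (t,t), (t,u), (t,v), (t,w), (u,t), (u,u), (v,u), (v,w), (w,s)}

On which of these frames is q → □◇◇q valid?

Frame correspondent (Sahlqvist): ∀x ∀z (xRz → ∃w (x = w ∧ zR²w)) — i.e. a generalized confluence (Geach) condition.
A: satisfies the condition.
B: fails — uRt but no w* with u=w* and tR²w*.
C: fails — sRw but no w* with s=w* and wR²w*.

A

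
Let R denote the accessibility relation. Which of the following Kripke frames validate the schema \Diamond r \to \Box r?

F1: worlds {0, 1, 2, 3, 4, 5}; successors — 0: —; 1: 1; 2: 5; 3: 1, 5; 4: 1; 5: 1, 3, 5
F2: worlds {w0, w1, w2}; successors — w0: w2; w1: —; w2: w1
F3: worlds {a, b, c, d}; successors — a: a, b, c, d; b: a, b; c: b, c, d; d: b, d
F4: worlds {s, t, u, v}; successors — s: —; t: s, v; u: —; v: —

Frame correspondent (Sahlqvist): \forall x \forall y \forall z (Rxy \wedge Rxz \to y = z) — i.e. partial functionality.
F1: fails — 3 sees both 1 and 5.
F2: condition met.
F3: fails — a sees both a and b.
F4: fails — t sees both s and v.
Valid on: F2.

F2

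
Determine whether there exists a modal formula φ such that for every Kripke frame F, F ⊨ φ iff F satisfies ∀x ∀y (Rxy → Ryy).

Yes — defined by □(□q → q)

The condition is shift-reflexivity. A defining modal formula is □(□q → q).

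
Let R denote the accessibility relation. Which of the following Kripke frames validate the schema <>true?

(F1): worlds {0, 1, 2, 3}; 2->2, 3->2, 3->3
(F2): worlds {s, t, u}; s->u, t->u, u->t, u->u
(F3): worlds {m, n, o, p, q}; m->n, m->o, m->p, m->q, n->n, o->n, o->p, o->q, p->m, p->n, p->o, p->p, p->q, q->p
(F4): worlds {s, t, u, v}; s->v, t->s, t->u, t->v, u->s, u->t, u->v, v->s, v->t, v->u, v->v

(F2), (F3), (F4)

Frame correspondent (Sahlqvist): forall x exists y Rxy — i.e. seriality.
(F1): fails — world 0 has no successor.
(F2): condition met.
(F3): condition met.
(F4): condition met.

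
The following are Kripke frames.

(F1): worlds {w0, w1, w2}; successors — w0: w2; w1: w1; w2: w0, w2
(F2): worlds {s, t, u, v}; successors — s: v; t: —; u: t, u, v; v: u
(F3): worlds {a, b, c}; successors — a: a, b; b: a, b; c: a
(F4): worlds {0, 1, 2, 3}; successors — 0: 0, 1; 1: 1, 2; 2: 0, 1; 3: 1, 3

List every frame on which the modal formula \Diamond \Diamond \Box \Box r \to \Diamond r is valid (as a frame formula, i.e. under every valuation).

The schema corresponds to a generalized confluence (Geach) condition: \forall x \forall y (x R^2 y \to \exists w (y R^2 w \wedge xRw)).
(F1): holds.
(F2): fails — uR²t but no w with tR²w and uRw.
(F3): holds.
(F4): holds.

(F1), (F3), (F4)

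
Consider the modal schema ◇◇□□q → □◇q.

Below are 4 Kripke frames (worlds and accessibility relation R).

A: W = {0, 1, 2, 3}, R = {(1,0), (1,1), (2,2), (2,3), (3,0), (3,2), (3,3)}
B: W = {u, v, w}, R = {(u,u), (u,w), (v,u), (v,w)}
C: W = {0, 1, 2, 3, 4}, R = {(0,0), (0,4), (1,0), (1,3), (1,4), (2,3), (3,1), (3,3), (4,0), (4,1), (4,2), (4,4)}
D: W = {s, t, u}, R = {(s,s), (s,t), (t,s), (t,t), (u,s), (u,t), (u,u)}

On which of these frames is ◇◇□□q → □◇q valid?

Frame correspondent (Sahlqvist): ∀x ∀y ∀z ((xR²y ∧ xRz) → ∃w (yR²w ∧ zRw)) — i.e. a generalized confluence (Geach) condition.
A: fails — 1R²0, 1R0 but no w with 0R²w and 0Rw.
B: fails — uR²u, uRw but no t with uR²t and wRt.
C: fails — 0R²2, 0R0 but no w with 2R²w and 0Rw.
D: ✓.

D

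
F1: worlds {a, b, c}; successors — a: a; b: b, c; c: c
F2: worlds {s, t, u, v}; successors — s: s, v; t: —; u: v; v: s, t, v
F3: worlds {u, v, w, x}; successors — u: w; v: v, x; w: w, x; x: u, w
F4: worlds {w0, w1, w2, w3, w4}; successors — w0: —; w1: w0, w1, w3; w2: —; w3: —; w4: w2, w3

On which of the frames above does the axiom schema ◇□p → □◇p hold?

F1

This is the axiom for convergence; its first-order frame correspondent is ∀x ∀y ∀z (Rxy ∧ Rxz → ∃w (Ryw ∧ Rzw)).
F1: satisfies the condition.
F2: fails — Rvv and Rvt but v and t have no common successor.
F3: fails — Rvv and Rvx but v and x have no common successor.
F4: fails — Rw1w1 and Rw1w0 but w1 and w0 have no common successor.
Valid on: F1.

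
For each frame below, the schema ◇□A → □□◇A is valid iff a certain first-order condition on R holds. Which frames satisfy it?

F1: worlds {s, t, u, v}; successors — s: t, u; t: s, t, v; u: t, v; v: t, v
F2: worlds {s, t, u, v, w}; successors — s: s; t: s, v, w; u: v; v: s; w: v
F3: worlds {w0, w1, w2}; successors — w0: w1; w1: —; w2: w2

F1, F3

Frame correspondent (Sahlqvist): ∀x ∀y ∀z ((xRy ∧ xR²z) → ∃w (yRw ∧ zRw)) — i.e. a generalized confluence (Geach) condition.
F1: ✓.
F2: fails — tRw, tR²s but no w* with wRw* and sRw*.
F3: ✓.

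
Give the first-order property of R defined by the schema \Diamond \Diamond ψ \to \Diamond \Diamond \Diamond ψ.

\forall x \forall y (x R^2 y \to \exists w (y = w \wedge x R^3 w))

This is a Sahlqvist (Geach-type) schema ◇^2□^0ψ → □^0◇^3ψ.
Minimal-valuation argument: fix x; take any y with xR^2y and any z with xR^0z. Set V(ψ) to the set of worlds R-reachable from y in exactly 0 steps. Then □^0ψ holds at y, so the antecedent holds at x; validity forces ◇^3ψ at z, giving a w with zR^3w and yR^0w.
First-order correspondent: \forall x \forall y (x R^2 y \to \exists w (y = w \wedge x R^3 w)).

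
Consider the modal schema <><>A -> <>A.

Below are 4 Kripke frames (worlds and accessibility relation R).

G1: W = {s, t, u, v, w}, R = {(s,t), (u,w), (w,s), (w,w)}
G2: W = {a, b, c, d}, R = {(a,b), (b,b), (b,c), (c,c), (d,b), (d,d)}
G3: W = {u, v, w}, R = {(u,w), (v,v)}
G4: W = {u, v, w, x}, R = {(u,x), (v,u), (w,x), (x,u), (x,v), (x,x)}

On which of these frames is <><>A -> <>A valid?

This is the axiom for transitivity; its first-order frame correspondent is forall x forall y forall z (Rxy & Ryz -> Rxz).
G1: fails — Rws and Rst but not Rwt.
G2: fails — Rab and Rbc but not Rac.
G3: ✓.
G4: fails — Rwx and Rxu but not Rwu.
Valid on: G3.

G3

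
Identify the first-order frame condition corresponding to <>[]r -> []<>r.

Suppose ◇□r→□◇r is valid. Take Rxy, Rxz and set V(r)={w : Ryw}. Then □r at y so ◇□r at x, so □◇r at x, so ◇r at z, giving w with Rzw and Ryw.
Conversely, on a frame with convergence the schema holds at every world under every valuation.
So the correspondent is convergence.

Convergence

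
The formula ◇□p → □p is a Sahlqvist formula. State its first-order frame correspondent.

the Euclidean property

This is frame-equivalent to ◇p → □◇p (substitute ¬p for p and contrapose).
Suppose ◇p→□◇p is valid. Take Rxy, Rxz and set V(p)={y}. Then ◇p at x, so □◇p at x, so ◇p at z, so some w with Rzw has p; w=y, i.e. Rzy. By symmetry of the argument, Ryz.
Conversely, on a frame with the Euclidean property the schema holds at every world under every valuation.
Frame condition: ∀x ∀y ∀z (Rxy ∧ Rxz → Ryz).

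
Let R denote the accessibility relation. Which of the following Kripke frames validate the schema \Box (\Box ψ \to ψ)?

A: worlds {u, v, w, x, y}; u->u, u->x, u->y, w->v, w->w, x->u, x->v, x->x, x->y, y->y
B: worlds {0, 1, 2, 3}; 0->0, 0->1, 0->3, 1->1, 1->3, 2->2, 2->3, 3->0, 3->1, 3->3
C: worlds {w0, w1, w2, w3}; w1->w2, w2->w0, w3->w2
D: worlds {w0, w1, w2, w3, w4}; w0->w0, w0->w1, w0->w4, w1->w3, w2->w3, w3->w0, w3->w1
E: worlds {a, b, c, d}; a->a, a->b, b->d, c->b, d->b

This is the axiom for shift-reflexivity; its first-order frame correspondent is \forall x \forall y (Rxy \to Ryy).
A: fails — Rwv but not Rvv.
B: condition met.
C: fails — Rw1w2 but not Rw2w2.
D: fails — Rw0w4 but not Rw4w4.
E: fails — Rab but not Rbb.
Valid on: B.

B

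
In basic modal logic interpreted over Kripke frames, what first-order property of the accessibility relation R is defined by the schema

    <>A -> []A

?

partial functionality

Suppose ◇A→□A is valid. Take Rxy, Rxz and set V(A)={y}. Then ◇A at x, so □A at x, so A at z, i.e. z=y.
Conversely, on a frame with partial functionality the schema holds at every world under every valuation.
Frame condition: forall x forall y forall z (Rxy & Rxz -> y = z).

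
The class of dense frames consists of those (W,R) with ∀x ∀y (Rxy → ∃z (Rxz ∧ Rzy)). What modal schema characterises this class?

The condition is density. The C4 schema □□q → □q defines it.

□□q → □q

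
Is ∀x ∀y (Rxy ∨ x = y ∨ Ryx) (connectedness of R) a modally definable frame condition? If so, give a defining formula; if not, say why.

If a class were modally definable it would be closed under disjoint unions (Goldblatt–Thomason).
Take 2 disjoint single-world reflexive frames: each is trivially connected, but their disjoint union has 2 worlds with no edge between distinct components, so it is not connected.
So no modal formula (or set of formulas) defines exactly the connected frames.

Not modally definable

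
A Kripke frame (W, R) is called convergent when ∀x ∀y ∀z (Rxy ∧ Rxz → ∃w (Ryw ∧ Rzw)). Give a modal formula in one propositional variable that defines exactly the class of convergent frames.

◇□q → □◇q

A defining formula is ◇□q → □◇q (the .2 axiom).
Suppose ◇□q→□◇q is valid. Take Rxy, Rxz and set V(q)={w : Ryw}. Then □q at y so ◇□q at x, so □◇q at x, so ◇q at z, giving w with Rzw and Ryw.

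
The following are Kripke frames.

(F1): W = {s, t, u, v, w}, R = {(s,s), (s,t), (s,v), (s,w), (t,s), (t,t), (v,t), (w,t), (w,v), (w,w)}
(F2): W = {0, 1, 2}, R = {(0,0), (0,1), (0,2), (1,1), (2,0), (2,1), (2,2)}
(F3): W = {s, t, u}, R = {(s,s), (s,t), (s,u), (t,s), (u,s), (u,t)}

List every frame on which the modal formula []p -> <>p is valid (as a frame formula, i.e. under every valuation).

This is the axiom for seriality; its first-order frame correspondent is forall x exists y Rxy.
(F1): fails — world u has no successor.
(F2): holds.
(F3): holds.
Valid on: (F2), (F3).

(F2), (F3)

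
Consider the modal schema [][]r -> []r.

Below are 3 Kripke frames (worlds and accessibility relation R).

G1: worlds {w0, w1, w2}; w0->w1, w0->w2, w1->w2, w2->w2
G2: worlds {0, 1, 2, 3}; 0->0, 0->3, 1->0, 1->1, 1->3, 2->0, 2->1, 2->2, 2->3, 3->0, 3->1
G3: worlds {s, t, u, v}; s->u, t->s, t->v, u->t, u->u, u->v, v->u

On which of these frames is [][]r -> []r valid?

G2

The schema corresponds to density: forall x forall y (Rxy -> exists z (Rxz & Rzy)).
G1: fails — Rw0w1 but no z with Rw0z and Rzw1.
G2: satisfies the condition.
G3: fails — Rtv but no z with Rtz and Rzv.
Valid on: G2.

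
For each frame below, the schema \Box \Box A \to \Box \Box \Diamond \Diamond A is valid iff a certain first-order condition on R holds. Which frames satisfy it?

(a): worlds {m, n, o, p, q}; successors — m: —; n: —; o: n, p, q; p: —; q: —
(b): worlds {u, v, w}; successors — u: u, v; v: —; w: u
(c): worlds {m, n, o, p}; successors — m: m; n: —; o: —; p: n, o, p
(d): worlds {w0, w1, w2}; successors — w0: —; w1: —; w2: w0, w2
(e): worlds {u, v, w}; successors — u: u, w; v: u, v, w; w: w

The schema corresponds to a generalized confluence (Geach) condition: \forall x \forall z (x R^2 z \to \exists w (x R^2 w \wedge z R^2 w)).
(a): condition met.
(b): fails — uR²v but no t with uR²t and vR²t.
(c): fails — pR²n but no w with pR²w and nR²w.
(d): fails — w2R²w0 but no w with w2R²w and w0R²w.
(e): condition met.
Valid on: (a), (e).

(a), (e)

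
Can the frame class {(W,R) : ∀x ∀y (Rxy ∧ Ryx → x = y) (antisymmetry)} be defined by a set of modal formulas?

No — not modally definable

If a class were modally definable it would be closed under surjective bounded morphisms (Goldblatt–Thomason).
The 4-cycle (worlds a,b,c,d with a→b→c→d→a) is antisymmetric. Sending even-indexed worlds to s and odd-indexed worlds to t is a surjective bounded morphism onto the two-world frame with s↔t, which is not antisymmetric.
So the class is not modally definable.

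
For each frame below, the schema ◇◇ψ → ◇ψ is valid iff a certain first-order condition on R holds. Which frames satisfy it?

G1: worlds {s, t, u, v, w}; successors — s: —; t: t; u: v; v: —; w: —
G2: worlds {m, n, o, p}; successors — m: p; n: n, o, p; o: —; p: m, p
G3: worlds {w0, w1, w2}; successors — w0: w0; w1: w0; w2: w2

The schema corresponds to transitivity: ∀x ∀y ∀z (Rxy ∧ Ryz → Rxz).
G1: ✓.
G2: fails — Rnp and Rpm but not Rnm.
G3: ✓.

G1, G3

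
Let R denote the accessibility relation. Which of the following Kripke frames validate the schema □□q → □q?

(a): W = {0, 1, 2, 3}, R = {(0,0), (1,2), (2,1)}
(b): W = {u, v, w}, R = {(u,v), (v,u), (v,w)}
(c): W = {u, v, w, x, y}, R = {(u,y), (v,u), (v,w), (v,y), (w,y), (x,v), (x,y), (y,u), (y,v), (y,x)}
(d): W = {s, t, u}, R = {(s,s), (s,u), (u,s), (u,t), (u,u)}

(d)

This is the axiom for density; its first-order frame correspondent is ∀x ∀y (Rxy → ∃z (Rxz ∧ Rzy)).
(a): fails — R12 but no z with R1z and Rz2.
(b): fails — Ruv but no z with Ruz and Rzv.
(c): fails — Ryx but no z with Ryz and Rzx.
(d): satisfies the condition.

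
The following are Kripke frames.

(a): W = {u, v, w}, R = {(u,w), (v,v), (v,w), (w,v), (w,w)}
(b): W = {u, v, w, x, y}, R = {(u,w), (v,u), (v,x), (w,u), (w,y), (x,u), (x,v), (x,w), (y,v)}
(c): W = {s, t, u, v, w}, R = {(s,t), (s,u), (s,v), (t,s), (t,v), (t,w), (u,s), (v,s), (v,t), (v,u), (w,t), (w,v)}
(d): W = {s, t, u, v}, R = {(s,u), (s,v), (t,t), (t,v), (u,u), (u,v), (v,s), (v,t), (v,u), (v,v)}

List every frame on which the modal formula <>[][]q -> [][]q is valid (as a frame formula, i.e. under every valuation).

(a), (d)

This is the axiom for a generalized confluence (Geach) condition; its first-order frame correspondent is forall x forall y forall z ((xRy & x R^2 z) -> exists w (y R^2 w & z = w)).
(a): ✓.
(b): fails — uRw, uR²u but no t with wR²t and u=t.
(c): fails — sRt, sR²w but no w* with tR²w* and w=w*.
(d): ✓.
Valid on: (a), (d).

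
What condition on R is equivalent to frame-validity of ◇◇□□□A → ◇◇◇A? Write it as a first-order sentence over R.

This is a Sahlqvist (Geach-type) schema ◇^2□^3A → □^0◇^3A.
Minimal-valuation argument: fix x; take any y with xR^2y and any z with xR^0z. Set V(A) to the set of worlds R-reachable from y in exactly 3 steps. Then □^3A holds at y, so the antecedent holds at x; validity forces ◇^3A at z, giving a w with zR^3w and yR^3w.
First-order correspondent: ∀x ∀y (xR²y → ∃w (yR³w ∧ xR³w)).

∀x ∀y (xR²y → ∃w (yR³w ∧ xR³w))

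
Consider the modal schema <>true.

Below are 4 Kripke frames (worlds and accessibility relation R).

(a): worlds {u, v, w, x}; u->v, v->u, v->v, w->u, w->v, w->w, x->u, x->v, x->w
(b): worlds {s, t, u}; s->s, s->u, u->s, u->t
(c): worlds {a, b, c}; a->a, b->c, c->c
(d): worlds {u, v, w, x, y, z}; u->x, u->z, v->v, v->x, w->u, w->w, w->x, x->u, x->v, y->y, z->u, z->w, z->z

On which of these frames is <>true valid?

The schema corresponds to seriality: forall x exists y Rxy.
(a): condition met.
(b): fails — world t has no successor.
(c): condition met.
(d): condition met.
Valid on: (a), (c), (d).

(a), (c), (d)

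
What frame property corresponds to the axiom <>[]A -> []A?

This is frame-equivalent to ◇A → □◇A (substitute ¬A for A and contrapose).
Suppose ◇A→□◇A is valid. Take Rxy, Rxz and set V(A)={y}. Then ◇A at x, so □◇A at x, so ◇A at z, so some w with Rzw has A; w=y, i.e. Rzy. By symmetry of the argument, Ryz.
Conversely, any frame satisfying forall x forall y forall z (Rxy & Rxz -> Ryz) validates the schema.
So the correspondent is the Euclidean property.

the Euclidean property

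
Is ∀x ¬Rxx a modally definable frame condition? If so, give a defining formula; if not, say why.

Modal frame validity is preserved under surjective bounded morphisms.
The 3-cycle (worlds s,t,u with s→t→u→s) is irreflexive, and the map sending every world to a single reflexive point • is a surjective bounded morphism (forth: every edge maps to (•,•); back: every world has a successor). So any modal formula valid on the 3-cycle is also valid on the reflexive point, which is not irreflexive.
So the class is not modally definable.

No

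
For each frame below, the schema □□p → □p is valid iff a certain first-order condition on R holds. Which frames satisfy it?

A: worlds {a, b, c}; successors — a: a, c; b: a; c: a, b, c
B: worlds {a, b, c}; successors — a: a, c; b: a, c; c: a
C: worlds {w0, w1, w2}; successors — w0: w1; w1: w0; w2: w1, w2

The schema corresponds to density: ∀x ∀y (Rxy → ∃z (Rxz ∧ Rzy)).
A: holds.
B: holds.
C: fails — Rw0w1 but no z with Rw0z and Rzw1.

A, B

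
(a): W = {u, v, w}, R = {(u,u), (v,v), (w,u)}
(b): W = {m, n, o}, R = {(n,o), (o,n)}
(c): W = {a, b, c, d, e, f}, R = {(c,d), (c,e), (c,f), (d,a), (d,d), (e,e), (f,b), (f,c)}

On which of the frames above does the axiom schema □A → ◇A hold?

(a)

This is the axiom for seriality; its first-order frame correspondent is ∀x ∃y Rxy.
(a): ✓.
(b): fails — world m has no successor.
(c): fails — world a has no successor.
Valid on: (a).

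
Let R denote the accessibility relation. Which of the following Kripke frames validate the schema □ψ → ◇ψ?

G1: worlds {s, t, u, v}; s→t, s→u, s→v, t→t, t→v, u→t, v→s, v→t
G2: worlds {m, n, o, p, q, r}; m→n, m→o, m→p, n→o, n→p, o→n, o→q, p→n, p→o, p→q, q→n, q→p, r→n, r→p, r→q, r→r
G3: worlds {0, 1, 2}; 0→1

This is the axiom for seriality; its first-order frame correspondent is ∀x ∃y Rxy.
G1: ✓.
G2: ✓.
G3: fails — world 1 has no successor.

G1, G2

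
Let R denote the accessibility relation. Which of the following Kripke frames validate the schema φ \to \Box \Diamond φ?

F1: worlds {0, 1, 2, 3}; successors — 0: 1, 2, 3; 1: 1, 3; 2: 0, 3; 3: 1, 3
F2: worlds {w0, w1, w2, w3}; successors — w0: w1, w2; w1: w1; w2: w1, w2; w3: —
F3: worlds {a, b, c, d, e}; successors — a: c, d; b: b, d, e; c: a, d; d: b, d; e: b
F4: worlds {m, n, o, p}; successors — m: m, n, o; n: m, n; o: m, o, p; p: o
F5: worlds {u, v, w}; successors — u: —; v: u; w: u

Frame correspondent (Sahlqvist): \forall x \forall y (Rxy \to Ryx) — i.e. symmetry.
F1: fails — R01 but not R10.
F2: fails — Rw0w1 but not Rw1w0.
F3: fails — Rcd but not Rdc.
F4: condition met.
F5: fails — Rvu but not Ruv.
Valid on: F4.

F4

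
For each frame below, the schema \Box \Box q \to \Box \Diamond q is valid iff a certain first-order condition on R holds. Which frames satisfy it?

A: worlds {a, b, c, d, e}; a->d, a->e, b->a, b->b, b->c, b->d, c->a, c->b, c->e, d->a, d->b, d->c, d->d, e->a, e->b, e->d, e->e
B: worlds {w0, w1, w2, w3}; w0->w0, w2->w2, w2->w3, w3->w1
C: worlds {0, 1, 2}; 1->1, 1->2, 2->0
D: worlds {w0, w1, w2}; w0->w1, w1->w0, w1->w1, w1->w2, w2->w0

A, D

Frame correspondent (Sahlqvist): \forall x \forall z (xRz \to \exists w (x R^2 w \wedge zRw)) — i.e. a generalized confluence (Geach) condition.
A: condition met.
B: fails — w3Rw1 but no w with w3R²w and w1Rw.
C: fails — 2R0 but no w with 2R²w and 0Rw.
D: condition met.
Valid on: A, D.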